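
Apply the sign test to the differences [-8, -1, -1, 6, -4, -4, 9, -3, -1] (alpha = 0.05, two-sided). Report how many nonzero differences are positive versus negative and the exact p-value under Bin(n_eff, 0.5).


Step 1: Discard zero differences. Original n = 9; n_eff = number of nonzero differences = 9.
Nonzero differences (with sign): -8, -1, -1, +6, -4, -4, +9, -3, -1
Step 2: Count signs: positive = 2, negative = 7.
Step 3: Under H0: P(positive) = 0.5, so the number of positives S ~ Bin(9, 0.5).
Step 4: Two-sided exact p-value = sum of Bin(9,0.5) probabilities at or below the observed probability = 0.179688.
Step 5: alpha = 0.05. fail to reject H0.

n_eff = 9, pos = 2, neg = 7, p = 0.179688, fail to reject H0.


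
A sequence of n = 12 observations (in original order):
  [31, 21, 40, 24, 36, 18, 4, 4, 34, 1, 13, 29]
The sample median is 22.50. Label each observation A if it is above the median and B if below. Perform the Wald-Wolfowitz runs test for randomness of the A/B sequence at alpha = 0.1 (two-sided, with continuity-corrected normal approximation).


Step 1: Compute median = 22.50; label A = above, B = below.
Labels in order: ABAAABBBABBA  (n_A = 6, n_B = 6)
Step 2: Count runs R = 7.
Step 3: Under H0 (random ordering), E[R] = 2*n_A*n_B/(n_A+n_B) + 1 = 2*6*6/12 + 1 = 7.0000.
        Var[R] = 2*n_A*n_B*(2*n_A*n_B - n_A - n_B) / ((n_A+n_B)^2 * (n_A+n_B-1)) = 4320/1584 = 2.7273.
        SD[R] = 1.6514.
Step 4: R = E[R], so z = 0 with no continuity correction.
Step 5: Two-sided p-value via normal approximation = 2*(1 - Phi(|z|)) = 1.000000.
Step 6: alpha = 0.1. fail to reject H0.

R = 7, z = 0.0000, p = 1.000000, fail to reject H0.


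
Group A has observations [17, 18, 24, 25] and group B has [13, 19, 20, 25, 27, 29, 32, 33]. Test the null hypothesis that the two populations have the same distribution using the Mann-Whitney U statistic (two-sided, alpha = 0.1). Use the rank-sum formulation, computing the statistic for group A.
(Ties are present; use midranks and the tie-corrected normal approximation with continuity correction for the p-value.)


Step 1: Combine and sort all 12 observations; assign midranks.
sorted (value, group): (13,Y), (17,X), (18,X), (19,Y), (20,Y), (24,X), (25,X), (25,Y), (27,Y), (29,Y), (32,Y), (33,Y)
ranks: 13->1, 17->2, 18->3, 19->4, 20->5, 24->6, 25->7.5, 25->7.5, 27->9, 29->10, 32->11, 33->12
Step 2: Rank sum for X: R1 = 2 + 3 + 6 + 7.5 = 18.5.
Step 3: U_X = R1 - n1(n1+1)/2 = 18.5 - 4*5/2 = 18.5 - 10 = 8.5.
       U_Y = n1*n2 - U_X = 32 - 8.5 = 23.5.
Step 4: Ties are present, so use the tie-corrected normal approximation (with continuity correction) for the p-value.
Step 5: p-value = 0.233663; compare to alpha = 0.1. fail to reject H0.

U_X = 8.5, p = 0.233663, fail to reject H0 at alpha = 0.1.


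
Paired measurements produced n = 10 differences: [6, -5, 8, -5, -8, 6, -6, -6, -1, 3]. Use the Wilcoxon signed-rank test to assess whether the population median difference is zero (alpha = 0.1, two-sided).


Step 1: Drop any zero differences (none here) and take |d_i|.
|d| = [6, 5, 8, 5, 8, 6, 6, 6, 1, 3]
Step 2: Midrank |d_i| (ties get averaged ranks).
ranks: |6|->6.5, |5|->3.5, |8|->9.5, |5|->3.5, |8|->9.5, |6|->6.5, |6|->6.5, |6|->6.5, |1|->1, |3|->2
Step 3: Attach original signs; sum ranks with positive sign and with negative sign.
W+ = 6.5 + 9.5 + 6.5 + 2 = 24.5
W- = 3.5 + 3.5 + 9.5 + 6.5 + 6.5 + 1 = 30.5
(Check: W+ + W- = 55 should equal n(n+1)/2 = 55.)
Step 4: Test statistic W = min(W+, W-) = 24.5.
Step 5: Ties in |d|, so use the tie-corrected normal approximation.
        E[W] = n(n+1)/4 = 10*11/4 = 27.5.
        Tie groups: |d|=5 (t=2), |d|=6 (t=4), |d|=8 (t=2); sum(t^3 - t) = 72.
        Var[W] = n(n+1)(2n+1)/24 - sum(t^3-t)/48 = 2310/24 - 72/48 = 94.75.
        z = (W - E[W]) / sqrt(Var[W]) = (24.5 - 27.5) / 9.7340 = -0.3082.
        Two-sided p = 2*Phi(z) = 0.757931.
Step 6: alpha = 0.1. fail to reject H0.

W+ = 24.5, W- = 30.5, W = min = 24.5, p = 0.757931, fail to reject H0.


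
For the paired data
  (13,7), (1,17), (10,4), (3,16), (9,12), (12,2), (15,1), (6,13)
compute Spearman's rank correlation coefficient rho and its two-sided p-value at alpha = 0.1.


Step 1: Rank x and y separately (midranks; no ties here).
rank(x): 13->7, 1->1, 10->5, 3->2, 9->4, 12->6, 15->8, 6->3
rank(y): 7->4, 17->8, 4->3, 16->7, 12->5, 2->2, 1->1, 13->6
Step 2: d_i = R_x(i) - R_y(i); compute d_i^2.
  (7-4)^2=9, (1-8)^2=49, (5-3)^2=4, (2-7)^2=25, (4-5)^2=1, (6-2)^2=16, (8-1)^2=49, (3-6)^2=9
sum(d^2) = 162.
Step 3: rho = 1 - 6*162 / (8*(8^2 - 1)) = 1 - 972/504 = -0.928571.
Step 4: Under H0, t = rho * sqrt((n-2)/(1-rho^2)) = -6.1283 ~ t(6).
Step 5: Two-sided p-value from the t-distribution with 6 df = 0.000863.
Step 6: alpha = 0.1. reject H0.

rho = -0.9286, p = 0.000863, reject H0 at alpha = 0.1.


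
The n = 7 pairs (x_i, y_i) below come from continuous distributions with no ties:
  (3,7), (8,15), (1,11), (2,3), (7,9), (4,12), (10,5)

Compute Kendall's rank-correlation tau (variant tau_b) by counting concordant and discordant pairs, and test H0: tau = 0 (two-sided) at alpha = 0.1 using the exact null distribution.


Step 1: Enumerate the 21 unordered pairs (i,j) with i<j and classify each by sign(x_j-x_i) * sign(y_j-y_i).
  (1,2):dx=+5,dy=+8->C; (1,3):dx=-2,dy=+4->D; (1,4):dx=-1,dy=-4->C; (1,5):dx=+4,dy=+2->C
  (1,6):dx=+1,dy=+5->C; (1,7):dx=+7,dy=-2->D; (2,3):dx=-7,dy=-4->C; (2,4):dx=-6,dy=-12->C
  (2,5):dx=-1,dy=-6->C; (2,6):dx=-4,dy=-3->C; (2,7):dx=+2,dy=-10->D; (3,4):dx=+1,dy=-8->D
  (3,5):dx=+6,dy=-2->D; (3,6):dx=+3,dy=+1->C; (3,7):dx=+9,dy=-6->D; (4,5):dx=+5,dy=+6->C
  (4,6):dx=+2,dy=+9->C; (4,7):dx=+8,dy=+2->C; (5,6):dx=-3,dy=+3->D; (5,7):dx=+3,dy=-4->D
  (6,7):dx=+6,dy=-7->D
Step 2: C = 12, D = 9, total pairs = 21.
Step 3: tau = (C - D)/(n(n-1)/2) = (12 - 9)/21 = 0.142857.
Step 4: Exact two-sided p-value (enumerate n! = 5040 permutations of y under H0): p = 0.772619.
Step 5: alpha = 0.1. fail to reject H0.

tau_b = 0.1429 (C=12, D=9), p = 0.772619, fail to reject H0.


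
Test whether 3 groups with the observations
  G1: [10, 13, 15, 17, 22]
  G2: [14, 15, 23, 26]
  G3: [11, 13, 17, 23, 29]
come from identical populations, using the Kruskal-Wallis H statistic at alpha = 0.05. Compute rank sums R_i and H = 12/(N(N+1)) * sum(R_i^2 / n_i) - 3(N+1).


Step 1: Combine all N = 14 observations and assign midranks.
sorted (value, group, rank): (10,G1,1), (11,G3,2), (13,G1,3.5), (13,G3,3.5), (14,G2,5), (15,G1,6.5), (15,G2,6.5), (17,G1,8.5), (17,G3,8.5), (22,G1,10), (23,G2,11.5), (23,G3,11.5), (26,G2,13), (29,G3,14)
Step 2: Sum ranks within each group.
R_1 = 29.5 (n_1 = 5)
R_2 = 36 (n_2 = 4)
R_3 = 39.5 (n_3 = 5)
Step 3: H = 12/(N(N+1)) * sum(R_i^2/n_i) - 3(N+1)
     = 12/(14*15) * (29.5^2/5 + 36^2/4 + 39.5^2/5) - 3*15
     = 0.057143 * 810.1 - 45
     = 1.291429.
Step 4: Ties present; correction factor C = 1 - 24/(14^3 - 14) = 0.991209. Corrected H = 1.291429 / 0.991209 = 1.302882.
Step 5: Under H0, H ~ chi^2(2); p-value = 0.521294.
Step 6: alpha = 0.05. fail to reject H0.

H = 1.3029, df = 2, p = 0.521294, fail to reject H0.


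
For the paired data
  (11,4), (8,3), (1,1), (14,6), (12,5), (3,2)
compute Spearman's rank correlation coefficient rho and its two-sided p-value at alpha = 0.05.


Step 1: Rank x and y separately (midranks; no ties here).
rank(x): 11->4, 8->3, 1->1, 14->6, 12->5, 3->2
rank(y): 4->4, 3->3, 1->1, 6->6, 5->5, 2->2
Step 2: d_i = R_x(i) - R_y(i); compute d_i^2.
  (4-4)^2=0, (3-3)^2=0, (1-1)^2=0, (6-6)^2=0, (5-5)^2=0, (2-2)^2=0
sum(d^2) = 0.
Step 3: rho = 1 - 6*0 / (6*(6^2 - 1)) = 1 - 0/210 = 1.000000.
Step 5: Two-sided p-value from the t-distribution with 4 df = 0.000000.
Step 6: alpha = 0.05. reject H0.

rho = 1.0000, p = 0.000000, reject H0 at alpha = 0.05.


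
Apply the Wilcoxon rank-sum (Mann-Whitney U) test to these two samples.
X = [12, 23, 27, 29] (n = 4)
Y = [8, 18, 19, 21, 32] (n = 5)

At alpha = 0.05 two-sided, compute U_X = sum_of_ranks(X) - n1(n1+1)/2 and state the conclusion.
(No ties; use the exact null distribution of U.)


Step 1: Combine and sort all 9 observations; assign midranks.
sorted (value, group): (8,Y), (12,X), (18,Y), (19,Y), (21,Y), (23,X), (27,X), (29,X), (32,Y)
ranks: 8->1, 12->2, 18->3, 19->4, 21->5, 23->6, 27->7, 29->8, 32->9
Step 2: Rank sum for X: R1 = 2 + 6 + 7 + 8 = 23.
Step 3: U_X = R1 - n1(n1+1)/2 = 23 - 4*5/2 = 23 - 10 = 13.
       U_Y = n1*n2 - U_X = 20 - 13 = 7.
Step 4: No ties, so the exact null distribution of U (based on enumerating the C(9,4) = 126 equally likely rank assignments) gives the two-sided p-value.
Step 5: p-value = 0.555556; compare to alpha = 0.05. fail to reject H0.

U_X = 13, p = 0.555556, fail to reject H0 at alpha = 0.05.


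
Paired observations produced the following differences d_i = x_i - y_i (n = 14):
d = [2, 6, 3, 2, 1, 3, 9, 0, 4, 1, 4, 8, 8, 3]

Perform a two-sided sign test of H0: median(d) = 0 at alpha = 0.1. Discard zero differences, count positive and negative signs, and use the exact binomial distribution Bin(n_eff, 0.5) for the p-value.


Step 1: Discard zero differences. Original n = 14; n_eff = number of nonzero differences = 13.
Nonzero differences (with sign): +2, +6, +3, +2, +1, +3, +9, +4, +1, +4, +8, +8, +3
Step 2: Count signs: positive = 13, negative = 0.
Step 3: Under H0: P(positive) = 0.5, so the number of positives S ~ Bin(13, 0.5).
Step 4: Two-sided exact p-value = sum of Bin(13,0.5) probabilities at or below the observed probability = 0.000244.
Step 5: alpha = 0.1. reject H0.

n_eff = 13, pos = 13, neg = 0, p = 0.000244, reject H0.


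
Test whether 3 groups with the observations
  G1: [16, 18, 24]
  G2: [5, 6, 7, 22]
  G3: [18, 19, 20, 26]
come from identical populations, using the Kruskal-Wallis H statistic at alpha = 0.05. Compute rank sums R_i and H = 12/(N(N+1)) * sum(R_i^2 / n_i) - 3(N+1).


Step 1: Combine all N = 11 observations and assign midranks.
sorted (value, group, rank): (5,G2,1), (6,G2,2), (7,G2,3), (16,G1,4), (18,G1,5.5), (18,G3,5.5), (19,G3,7), (20,G3,8), (22,G2,9), (24,G1,10), (26,G3,11)
Step 2: Sum ranks within each group.
R_1 = 19.5 (n_1 = 3)
R_2 = 15 (n_2 = 4)
R_3 = 31.5 (n_3 = 4)
Step 3: H = 12/(N(N+1)) * sum(R_i^2/n_i) - 3(N+1)
     = 12/(11*12) * (19.5^2/3 + 15^2/4 + 31.5^2/4) - 3*12
     = 0.090909 * 431.062 - 36
     = 3.187500.
Step 4: Ties present; correction factor C = 1 - 6/(11^3 - 11) = 0.995455. Corrected H = 3.187500 / 0.995455 = 3.202055.
Step 5: Under H0, H ~ chi^2(2); p-value = 0.201689.
Step 6: alpha = 0.05. fail to reject H0.

H = 3.2021, df = 2, p = 0.201689, fail to reject H0.


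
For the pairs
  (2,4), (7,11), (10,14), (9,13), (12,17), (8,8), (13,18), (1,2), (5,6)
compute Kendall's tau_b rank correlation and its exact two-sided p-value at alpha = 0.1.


Step 1: Enumerate the 36 unordered pairs (i,j) with i<j and classify each by sign(x_j-x_i) * sign(y_j-y_i).
  (1,2):dx=+5,dy=+7->C; (1,3):dx=+8,dy=+10->C; (1,4):dx=+7,dy=+9->C; (1,5):dx=+10,dy=+13->C
  (1,6):dx=+6,dy=+4->C; (1,7):dx=+11,dy=+14->C; (1,8):dx=-1,dy=-2->C; (1,9):dx=+3,dy=+2->C
  (2,3):dx=+3,dy=+3->C; (2,4):dx=+2,dy=+2->C; (2,5):dx=+5,dy=+6->C; (2,6):dx=+1,dy=-3->D
  (2,7):dx=+6,dy=+7->C; (2,8):dx=-6,dy=-9->C; (2,9):dx=-2,dy=-5->C; (3,4):dx=-1,dy=-1->C
  (3,5):dx=+2,dy=+3->C; (3,6):dx=-2,dy=-6->C; (3,7):dx=+3,dy=+4->C; (3,8):dx=-9,dy=-12->C
  (3,9):dx=-5,dy=-8->C; (4,5):dx=+3,dy=+4->C; (4,6):dx=-1,dy=-5->C; (4,7):dx=+4,dy=+5->C
  (4,8):dx=-8,dy=-11->C; (4,9):dx=-4,dy=-7->C; (5,6):dx=-4,dy=-9->C; (5,7):dx=+1,dy=+1->C
  (5,8):dx=-11,dy=-15->C; (5,9):dx=-7,dy=-11->C; (6,7):dx=+5,dy=+10->C; (6,8):dx=-7,dy=-6->C
  (6,9):dx=-3,dy=-2->C; (7,8):dx=-12,dy=-16->C; (7,9):dx=-8,dy=-12->C; (8,9):dx=+4,dy=+4->C
Step 2: C = 35, D = 1, total pairs = 36.
Step 3: tau = (C - D)/(n(n-1)/2) = (35 - 1)/36 = 0.944444.
Step 4: Exact two-sided p-value (enumerate n! = 362880 permutations of y under H0): p = 0.000050.
Step 5: alpha = 0.1. reject H0.

tau_b = 0.9444 (C=35, D=1), p = 0.000050, reject H0.


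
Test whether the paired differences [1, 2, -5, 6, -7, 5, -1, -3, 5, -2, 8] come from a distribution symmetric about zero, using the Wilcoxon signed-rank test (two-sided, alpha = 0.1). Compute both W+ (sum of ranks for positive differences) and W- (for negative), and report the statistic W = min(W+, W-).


Step 1: Drop any zero differences (none here) and take |d_i|.
|d| = [1, 2, 5, 6, 7, 5, 1, 3, 5, 2, 8]
Step 2: Midrank |d_i| (ties get averaged ranks).
ranks: |1|->1.5, |2|->3.5, |5|->7, |6|->9, |7|->10, |5|->7, |1|->1.5, |3|->5, |5|->7, |2|->3.5, |8|->11
Step 3: Attach original signs; sum ranks with positive sign and with negative sign.
W+ = 1.5 + 3.5 + 9 + 7 + 7 + 11 = 39
W- = 7 + 10 + 1.5 + 5 + 3.5 = 27
(Check: W+ + W- = 66 should equal n(n+1)/2 = 66.)
Step 4: Test statistic W = min(W+, W-) = 27.
Step 5: Ties in |d|, so use the tie-corrected normal approximation.
        E[W] = n(n+1)/4 = 11*12/4 = 33.
        Tie groups: |d|=1 (t=2), |d|=2 (t=2), |d|=5 (t=3); sum(t^3 - t) = 36.
        Var[W] = n(n+1)(2n+1)/24 - sum(t^3-t)/48 = 3036/24 - 36/48 = 125.75.
        z = (W - E[W]) / sqrt(Var[W]) = (27 - 33) / 11.2138 = -0.5351.
        Two-sided p = 2*Phi(z) = 0.592613.
Step 6: alpha = 0.1. fail to reject H0.

W+ = 39, W- = 27, W = min = 27, p = 0.592613, fail to reject H0.


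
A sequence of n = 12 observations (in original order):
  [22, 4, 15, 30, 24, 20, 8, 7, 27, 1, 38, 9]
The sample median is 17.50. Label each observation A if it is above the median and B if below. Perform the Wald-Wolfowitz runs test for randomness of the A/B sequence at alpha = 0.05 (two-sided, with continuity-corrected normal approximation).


Step 1: Compute median = 17.50; label A = above, B = below.
Labels in order: ABBAAABBABAB  (n_A = 6, n_B = 6)
Step 2: Count runs R = 8.
Step 3: Under H0 (random ordering), E[R] = 2*n_A*n_B/(n_A+n_B) + 1 = 2*6*6/12 + 1 = 7.0000.
        Var[R] = 2*n_A*n_B*(2*n_A*n_B - n_A - n_B) / ((n_A+n_B)^2 * (n_A+n_B-1)) = 4320/1584 = 2.7273.
        SD[R] = 1.6514.
Step 4: Continuity-corrected z = (R - 0.5 - E[R]) / SD[R] = (8 - 0.5 - 7.0000) / 1.6514 = 0.3028.
Step 5: Two-sided p-value via normal approximation = 2*(1 - Phi(|z|)) = 0.762069.
Step 6: alpha = 0.05. fail to reject H0.

R = 8, z = 0.3028, p = 0.762069, fail to reject H0.


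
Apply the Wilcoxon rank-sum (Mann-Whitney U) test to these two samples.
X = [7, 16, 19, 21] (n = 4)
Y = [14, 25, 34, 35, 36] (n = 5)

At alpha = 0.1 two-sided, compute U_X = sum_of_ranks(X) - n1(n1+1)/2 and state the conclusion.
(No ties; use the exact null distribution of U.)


Step 1: Combine and sort all 9 observations; assign midranks.
sorted (value, group): (7,X), (14,Y), (16,X), (19,X), (21,X), (25,Y), (34,Y), (35,Y), (36,Y)
ranks: 7->1, 14->2, 16->3, 19->4, 21->5, 25->6, 34->7, 35->8, 36->9
Step 2: Rank sum for X: R1 = 1 + 3 + 4 + 5 = 13.
Step 3: U_X = R1 - n1(n1+1)/2 = 13 - 4*5/2 = 13 - 10 = 3.
       U_Y = n1*n2 - U_X = 20 - 3 = 17.
Step 4: No ties, so the exact null distribution of U (based on enumerating the C(9,4) = 126 equally likely rank assignments) gives the two-sided p-value.
Step 5: p-value = 0.111111; compare to alpha = 0.1. fail to reject H0.

U_X = 3, p = 0.111111, fail to reject H0 at alpha = 0.1.


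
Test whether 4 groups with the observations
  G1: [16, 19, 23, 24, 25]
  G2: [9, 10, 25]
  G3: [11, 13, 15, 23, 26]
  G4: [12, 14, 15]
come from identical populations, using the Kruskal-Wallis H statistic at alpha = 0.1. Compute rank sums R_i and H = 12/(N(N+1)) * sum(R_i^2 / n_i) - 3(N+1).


Step 1: Combine all N = 16 observations and assign midranks.
sorted (value, group, rank): (9,G2,1), (10,G2,2), (11,G3,3), (12,G4,4), (13,G3,5), (14,G4,6), (15,G3,7.5), (15,G4,7.5), (16,G1,9), (19,G1,10), (23,G1,11.5), (23,G3,11.5), (24,G1,13), (25,G1,14.5), (25,G2,14.5), (26,G3,16)
Step 2: Sum ranks within each group.
R_1 = 58 (n_1 = 5)
R_2 = 17.5 (n_2 = 3)
R_3 = 43 (n_3 = 5)
R_4 = 17.5 (n_4 = 3)
Step 3: H = 12/(N(N+1)) * sum(R_i^2/n_i) - 3(N+1)
     = 12/(16*17) * (58^2/5 + 17.5^2/3 + 43^2/5 + 17.5^2/3) - 3*17
     = 0.044118 * 1246.77 - 51
     = 4.004412.
Step 4: Ties present; correction factor C = 1 - 18/(16^3 - 16) = 0.995588. Corrected H = 4.004412 / 0.995588 = 4.022157.
Step 5: Under H0, H ~ chi^2(3); p-value = 0.259082.
Step 6: alpha = 0.1. fail to reject H0.

H = 4.0222, df = 3, p = 0.259082, fail to reject H0.


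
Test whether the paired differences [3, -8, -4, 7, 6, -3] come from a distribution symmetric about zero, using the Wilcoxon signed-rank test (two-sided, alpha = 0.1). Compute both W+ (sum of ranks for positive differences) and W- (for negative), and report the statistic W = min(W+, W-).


Step 1: Drop any zero differences (none here) and take |d_i|.
|d| = [3, 8, 4, 7, 6, 3]
Step 2: Midrank |d_i| (ties get averaged ranks).
ranks: |3|->1.5, |8|->6, |4|->3, |7|->5, |6|->4, |3|->1.5
Step 3: Attach original signs; sum ranks with positive sign and with negative sign.
W+ = 1.5 + 5 + 4 = 10.5
W- = 6 + 3 + 1.5 = 10.5
(Check: W+ + W- = 21 should equal n(n+1)/2 = 21.)
Step 4: Test statistic W = min(W+, W-) = 10.5.
Step 5: Ties in |d|, so use the tie-corrected normal approximation.
        E[W] = n(n+1)/4 = 6*7/4 = 10.5.
        Tie groups: |d|=3 (t=2); sum(t^3 - t) = 6.
        Var[W] = n(n+1)(2n+1)/24 - sum(t^3-t)/48 = 546/24 - 6/48 = 22.625.
        z = (W - E[W]) / sqrt(Var[W]) = (10.5 - 10.5) / 4.7566 = 0.0000.
        Two-sided p = 2*Phi(z) = 1.000000.
Step 6: alpha = 0.1. fail to reject H0.

W+ = 10.5, W- = 10.5, W = min = 10.5, p = 1.000000, fail to reject H0.


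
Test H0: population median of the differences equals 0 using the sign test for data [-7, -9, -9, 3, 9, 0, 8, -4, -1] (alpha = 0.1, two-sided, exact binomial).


Step 1: Discard zero differences. Original n = 9; n_eff = number of nonzero differences = 8.
Nonzero differences (with sign): -7, -9, -9, +3, +9, +8, -4, -1
Step 2: Count signs: positive = 3, negative = 5.
Step 3: Under H0: P(positive) = 0.5, so the number of positives S ~ Bin(8, 0.5).
Step 4: Two-sided exact p-value = sum of Bin(8,0.5) probabilities at or below the observed probability = 0.726562.
Step 5: alpha = 0.1. fail to reject H0.

n_eff = 8, pos = 3, neg = 5, p = 0.726562, fail to reject H0.


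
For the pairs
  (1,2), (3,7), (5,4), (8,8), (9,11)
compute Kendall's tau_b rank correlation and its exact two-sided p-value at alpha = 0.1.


Step 1: Enumerate the 10 unordered pairs (i,j) with i<j and classify each by sign(x_j-x_i) * sign(y_j-y_i).
  (1,2):dx=+2,dy=+5->C; (1,3):dx=+4,dy=+2->C; (1,4):dx=+7,dy=+6->C; (1,5):dx=+8,dy=+9->C
  (2,3):dx=+2,dy=-3->D; (2,4):dx=+5,dy=+1->C; (2,5):dx=+6,dy=+4->C; (3,4):dx=+3,dy=+4->C
  (3,5):dx=+4,dy=+7->C; (4,5):dx=+1,dy=+3->C
Step 2: C = 9, D = 1, total pairs = 10.
Step 3: tau = (C - D)/(n(n-1)/2) = (9 - 1)/10 = 0.800000.
Step 4: Exact two-sided p-value (enumerate n! = 120 permutations of y under H0): p = 0.083333.
Step 5: alpha = 0.1. reject H0.

tau_b = 0.8000 (C=9, D=1), p = 0.083333, reject H0.


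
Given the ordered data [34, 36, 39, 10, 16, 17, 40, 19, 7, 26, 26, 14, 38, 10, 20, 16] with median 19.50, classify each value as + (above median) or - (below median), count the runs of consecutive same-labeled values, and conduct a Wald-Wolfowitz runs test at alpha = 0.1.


Step 1: Compute median = 19.50; label A = above, B = below.
Labels in order: AAABBBABBAABABAB  (n_A = 8, n_B = 8)
Step 2: Count runs R = 10.
Step 3: Under H0 (random ordering), E[R] = 2*n_A*n_B/(n_A+n_B) + 1 = 2*8*8/16 + 1 = 9.0000.
        Var[R] = 2*n_A*n_B*(2*n_A*n_B - n_A - n_B) / ((n_A+n_B)^2 * (n_A+n_B-1)) = 14336/3840 = 3.7333.
        SD[R] = 1.9322.
Step 4: Continuity-corrected z = (R - 0.5 - E[R]) / SD[R] = (10 - 0.5 - 9.0000) / 1.9322 = 0.2588.
Step 5: Two-sided p-value via normal approximation = 2*(1 - Phi(|z|)) = 0.795809.
Step 6: alpha = 0.1. fail to reject H0.

R = 10, z = 0.2588, p = 0.795809, fail to reject H0.


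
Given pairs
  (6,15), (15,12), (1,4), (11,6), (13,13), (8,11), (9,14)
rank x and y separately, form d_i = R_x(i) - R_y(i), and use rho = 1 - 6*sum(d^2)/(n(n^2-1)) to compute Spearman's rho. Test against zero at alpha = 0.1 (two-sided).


Step 1: Rank x and y separately (midranks; no ties here).
rank(x): 6->2, 15->7, 1->1, 11->5, 13->6, 8->3, 9->4
rank(y): 15->7, 12->4, 4->1, 6->2, 13->5, 11->3, 14->6
Step 2: d_i = R_x(i) - R_y(i); compute d_i^2.
  (2-7)^2=25, (7-4)^2=9, (1-1)^2=0, (5-2)^2=9, (6-5)^2=1, (3-3)^2=0, (4-6)^2=4
sum(d^2) = 48.
Step 3: rho = 1 - 6*48 / (7*(7^2 - 1)) = 1 - 288/336 = 0.142857.
Step 4: Under H0, t = rho * sqrt((n-2)/(1-rho^2)) = 0.3227 ~ t(5).
Step 5: Two-sided p-value from the t-distribution with 5 df = 0.759945.
Step 6: alpha = 0.1. fail to reject H0.

rho = 0.1429, p = 0.759945, fail to reject H0 at alpha = 0.1.


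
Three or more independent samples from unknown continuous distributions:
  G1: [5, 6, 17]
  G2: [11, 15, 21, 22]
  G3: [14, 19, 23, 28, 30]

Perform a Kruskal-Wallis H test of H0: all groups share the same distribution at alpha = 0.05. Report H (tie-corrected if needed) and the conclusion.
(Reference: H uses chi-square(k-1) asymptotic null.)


Step 1: Combine all N = 12 observations and assign midranks.
sorted (value, group, rank): (5,G1,1), (6,G1,2), (11,G2,3), (14,G3,4), (15,G2,5), (17,G1,6), (19,G3,7), (21,G2,8), (22,G2,9), (23,G3,10), (28,G3,11), (30,G3,12)
Step 2: Sum ranks within each group.
R_1 = 9 (n_1 = 3)
R_2 = 25 (n_2 = 4)
R_3 = 44 (n_3 = 5)
Step 3: H = 12/(N(N+1)) * sum(R_i^2/n_i) - 3(N+1)
     = 12/(12*13) * (9^2/3 + 25^2/4 + 44^2/5) - 3*13
     = 0.076923 * 570.45 - 39
     = 4.880769.
Step 4: No ties, so H is used without correction.
Step 5: Under H0, H ~ chi^2(2); p-value = 0.087127.
Step 6: alpha = 0.05. fail to reject H0.

H = 4.8808, df = 2, p = 0.087127, fail to reject H0.


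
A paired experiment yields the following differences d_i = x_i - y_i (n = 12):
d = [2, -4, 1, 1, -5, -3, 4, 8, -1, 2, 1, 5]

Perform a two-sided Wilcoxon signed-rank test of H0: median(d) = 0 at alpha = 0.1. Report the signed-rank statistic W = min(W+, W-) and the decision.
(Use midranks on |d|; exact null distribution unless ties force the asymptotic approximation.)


Step 1: Drop any zero differences (none here) and take |d_i|.
|d| = [2, 4, 1, 1, 5, 3, 4, 8, 1, 2, 1, 5]
Step 2: Midrank |d_i| (ties get averaged ranks).
ranks: |2|->5.5, |4|->8.5, |1|->2.5, |1|->2.5, |5|->10.5, |3|->7, |4|->8.5, |8|->12, |1|->2.5, |2|->5.5, |1|->2.5, |5|->10.5
Step 3: Attach original signs; sum ranks with positive sign and with negative sign.
W+ = 5.5 + 2.5 + 2.5 + 8.5 + 12 + 5.5 + 2.5 + 10.5 = 49.5
W- = 8.5 + 10.5 + 7 + 2.5 = 28.5
(Check: W+ + W- = 78 should equal n(n+1)/2 = 78.)
Step 4: Test statistic W = min(W+, W-) = 28.5.
Step 5: Ties in |d|, so use the tie-corrected normal approximation.
        E[W] = n(n+1)/4 = 12*13/4 = 39.
        Tie groups: |d|=1 (t=4), |d|=2 (t=2), |d|=4 (t=2), |d|=5 (t=2); sum(t^3 - t) = 78.
        Var[W] = n(n+1)(2n+1)/24 - sum(t^3-t)/48 = 3900/24 - 78/48 = 160.875.
        z = (W - E[W]) / sqrt(Var[W]) = (28.5 - 39) / 12.6837 = -0.8278.
        Two-sided p = 2*Phi(z) = 0.407763.
Step 6: alpha = 0.1. fail to reject H0.

W+ = 49.5, W- = 28.5, W = min = 28.5, p = 0.407763, fail to reject H0.


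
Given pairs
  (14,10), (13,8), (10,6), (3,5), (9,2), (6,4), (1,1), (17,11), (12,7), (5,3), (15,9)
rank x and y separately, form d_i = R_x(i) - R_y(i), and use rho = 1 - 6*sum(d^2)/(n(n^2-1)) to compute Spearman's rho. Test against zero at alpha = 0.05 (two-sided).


Step 1: Rank x and y separately (midranks; no ties here).
rank(x): 14->9, 13->8, 10->6, 3->2, 9->5, 6->4, 1->1, 17->11, 12->7, 5->3, 15->10
rank(y): 10->10, 8->8, 6->6, 5->5, 2->2, 4->4, 1->1, 11->11, 7->7, 3->3, 9->9
Step 2: d_i = R_x(i) - R_y(i); compute d_i^2.
  (9-10)^2=1, (8-8)^2=0, (6-6)^2=0, (2-5)^2=9, (5-2)^2=9, (4-4)^2=0, (1-1)^2=0, (11-11)^2=0, (7-7)^2=0, (3-3)^2=0, (10-9)^2=1
sum(d^2) = 20.
Step 3: rho = 1 - 6*20 / (11*(11^2 - 1)) = 1 - 120/1320 = 0.909091.
Step 4: Under H0, t = rho * sqrt((n-2)/(1-rho^2)) = 6.5465 ~ t(9).
Step 5: Two-sided p-value from the t-distribution with 9 df = 0.000106.
Step 6: alpha = 0.05. reject H0.

rho = 0.9091, p = 0.000106, reject H0 at alpha = 0.05.


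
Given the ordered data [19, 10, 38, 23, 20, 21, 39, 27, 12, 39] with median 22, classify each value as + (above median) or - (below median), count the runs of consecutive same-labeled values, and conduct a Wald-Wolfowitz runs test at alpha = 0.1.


Step 1: Compute median = 22; label A = above, B = below.
Labels in order: BBAABBAABA  (n_A = 5, n_B = 5)
Step 2: Count runs R = 6.
Step 3: Under H0 (random ordering), E[R] = 2*n_A*n_B/(n_A+n_B) + 1 = 2*5*5/10 + 1 = 6.0000.
        Var[R] = 2*n_A*n_B*(2*n_A*n_B - n_A - n_B) / ((n_A+n_B)^2 * (n_A+n_B-1)) = 2000/900 = 2.2222.
        SD[R] = 1.4907.
Step 4: R = E[R], so z = 0 with no continuity correction.
Step 5: Two-sided p-value via normal approximation = 2*(1 - Phi(|z|)) = 1.000000.
Step 6: alpha = 0.1. fail to reject H0.

R = 6, z = 0.0000, p = 1.000000, fail to reject H0.


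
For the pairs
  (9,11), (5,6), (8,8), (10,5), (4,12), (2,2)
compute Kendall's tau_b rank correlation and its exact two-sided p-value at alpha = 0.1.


Step 1: Enumerate the 15 unordered pairs (i,j) with i<j and classify each by sign(x_j-x_i) * sign(y_j-y_i).
  (1,2):dx=-4,dy=-5->C; (1,3):dx=-1,dy=-3->C; (1,4):dx=+1,dy=-6->D; (1,5):dx=-5,dy=+1->D
  (1,6):dx=-7,dy=-9->C; (2,3):dx=+3,dy=+2->C; (2,4):dx=+5,dy=-1->D; (2,5):dx=-1,dy=+6->D
  (2,6):dx=-3,dy=-4->C; (3,4):dx=+2,dy=-3->D; (3,5):dx=-4,dy=+4->D; (3,6):dx=-6,dy=-6->C
  (4,5):dx=-6,dy=+7->D; (4,6):dx=-8,dy=-3->C; (5,6):dx=-2,dy=-10->C
Step 2: C = 8, D = 7, total pairs = 15.
Step 3: tau = (C - D)/(n(n-1)/2) = (8 - 7)/15 = 0.066667.
Step 4: Exact two-sided p-value (enumerate n! = 720 permutations of y under H0): p = 1.000000.
Step 5: alpha = 0.1. fail to reject H0.

tau_b = 0.0667 (C=8, D=7), p = 1.000000, fail to reject H0.


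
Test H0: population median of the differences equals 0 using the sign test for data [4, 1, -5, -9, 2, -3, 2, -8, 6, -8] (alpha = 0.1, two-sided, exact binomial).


Step 1: Discard zero differences. Original n = 10; n_eff = number of nonzero differences = 10.
Nonzero differences (with sign): +4, +1, -5, -9, +2, -3, +2, -8, +6, -8
Step 2: Count signs: positive = 5, negative = 5.
Step 3: Under H0: P(positive) = 0.5, so the number of positives S ~ Bin(10, 0.5).
Step 4: Two-sided exact p-value = sum of Bin(10,0.5) probabilities at or below the observed probability = 1.000000.
Step 5: alpha = 0.1. fail to reject H0.

n_eff = 10, pos = 5, neg = 5, p = 1.000000, fail to reject H0.


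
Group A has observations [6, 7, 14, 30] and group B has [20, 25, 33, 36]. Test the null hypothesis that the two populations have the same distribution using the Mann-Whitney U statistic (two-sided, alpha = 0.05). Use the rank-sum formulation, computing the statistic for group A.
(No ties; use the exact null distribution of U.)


Step 1: Combine and sort all 8 observations; assign midranks.
sorted (value, group): (6,X), (7,X), (14,X), (20,Y), (25,Y), (30,X), (33,Y), (36,Y)
ranks: 6->1, 7->2, 14->3, 20->4, 25->5, 30->6, 33->7, 36->8
Step 2: Rank sum for X: R1 = 1 + 2 + 3 + 6 = 12.
Step 3: U_X = R1 - n1(n1+1)/2 = 12 - 4*5/2 = 12 - 10 = 2.
       U_Y = n1*n2 - U_X = 16 - 2 = 14.
Step 4: No ties, so the exact null distribution of U (based on enumerating the C(8,4) = 70 equally likely rank assignments) gives the two-sided p-value.
Step 5: p-value = 0.114286; compare to alpha = 0.05. fail to reject H0.

U_X = 2, p = 0.114286, fail to reject H0 at alpha = 0.05.


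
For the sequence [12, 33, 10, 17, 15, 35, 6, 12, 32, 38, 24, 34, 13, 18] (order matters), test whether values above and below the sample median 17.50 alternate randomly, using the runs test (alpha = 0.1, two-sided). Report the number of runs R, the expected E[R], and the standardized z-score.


Step 1: Compute median = 17.50; label A = above, B = below.
Labels in order: BABBBABBAAAABA  (n_A = 7, n_B = 7)
Step 2: Count runs R = 8.
Step 3: Under H0 (random ordering), E[R] = 2*n_A*n_B/(n_A+n_B) + 1 = 2*7*7/14 + 1 = 8.0000.
        Var[R] = 2*n_A*n_B*(2*n_A*n_B - n_A - n_B) / ((n_A+n_B)^2 * (n_A+n_B-1)) = 8232/2548 = 3.2308.
        SD[R] = 1.7974.
Step 4: R = E[R], so z = 0 with no continuity correction.
Step 5: Two-sided p-value via normal approximation = 2*(1 - Phi(|z|)) = 1.000000.
Step 6: alpha = 0.1. fail to reject H0.

R = 8, z = 0.0000, p = 1.000000, fail to reject H0.


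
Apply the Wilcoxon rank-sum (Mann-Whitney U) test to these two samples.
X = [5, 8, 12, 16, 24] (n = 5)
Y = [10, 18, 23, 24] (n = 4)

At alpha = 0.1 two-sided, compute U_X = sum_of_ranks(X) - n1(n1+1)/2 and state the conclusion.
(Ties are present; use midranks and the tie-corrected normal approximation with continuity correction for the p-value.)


Step 1: Combine and sort all 9 observations; assign midranks.
sorted (value, group): (5,X), (8,X), (10,Y), (12,X), (16,X), (18,Y), (23,Y), (24,X), (24,Y)
ranks: 5->1, 8->2, 10->3, 12->4, 16->5, 18->6, 23->7, 24->8.5, 24->8.5
Step 2: Rank sum for X: R1 = 1 + 2 + 4 + 5 + 8.5 = 20.5.
Step 3: U_X = R1 - n1(n1+1)/2 = 20.5 - 5*6/2 = 20.5 - 15 = 5.5.
       U_Y = n1*n2 - U_X = 20 - 5.5 = 14.5.
Step 4: Ties are present, so use the tie-corrected normal approximation (with continuity correction) for the p-value.
Step 5: p-value = 0.325163; compare to alpha = 0.1. fail to reject H0.

U_X = 5.5, p = 0.325163, fail to reject H0 at alpha = 0.1.


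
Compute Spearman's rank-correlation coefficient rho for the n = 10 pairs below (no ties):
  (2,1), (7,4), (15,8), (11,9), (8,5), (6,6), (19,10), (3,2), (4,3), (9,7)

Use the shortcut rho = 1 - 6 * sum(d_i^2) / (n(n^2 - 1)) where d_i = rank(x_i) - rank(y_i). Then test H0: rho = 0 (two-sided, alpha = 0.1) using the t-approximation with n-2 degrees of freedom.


Step 1: Rank x and y separately (midranks; no ties here).
rank(x): 2->1, 7->5, 15->9, 11->8, 8->6, 6->4, 19->10, 3->2, 4->3, 9->7
rank(y): 1->1, 4->4, 8->8, 9->9, 5->5, 6->6, 10->10, 2->2, 3->3, 7->7
Step 2: d_i = R_x(i) - R_y(i); compute d_i^2.
  (1-1)^2=0, (5-4)^2=1, (9-8)^2=1, (8-9)^2=1, (6-5)^2=1, (4-6)^2=4, (10-10)^2=0, (2-2)^2=0, (3-3)^2=0, (7-7)^2=0
sum(d^2) = 8.
Step 3: rho = 1 - 6*8 / (10*(10^2 - 1)) = 1 - 48/990 = 0.951515.
Step 4: Under H0, t = rho * sqrt((n-2)/(1-rho^2)) = 8.7493 ~ t(8).
Step 5: Two-sided p-value from the t-distribution with 8 df = 0.000023.
Step 6: alpha = 0.1. reject H0.

rho = 0.9515, p = 0.000023, reject H0 at alpha = 0.1.


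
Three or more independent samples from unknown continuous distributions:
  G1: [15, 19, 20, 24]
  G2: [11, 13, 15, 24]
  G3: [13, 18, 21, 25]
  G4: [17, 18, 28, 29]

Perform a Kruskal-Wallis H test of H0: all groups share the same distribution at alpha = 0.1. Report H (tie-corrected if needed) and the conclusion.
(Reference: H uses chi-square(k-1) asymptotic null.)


Step 1: Combine all N = 16 observations and assign midranks.
sorted (value, group, rank): (11,G2,1), (13,G2,2.5), (13,G3,2.5), (15,G1,4.5), (15,G2,4.5), (17,G4,6), (18,G3,7.5), (18,G4,7.5), (19,G1,9), (20,G1,10), (21,G3,11), (24,G1,12.5), (24,G2,12.5), (25,G3,14), (28,G4,15), (29,G4,16)
Step 2: Sum ranks within each group.
R_1 = 36 (n_1 = 4)
R_2 = 20.5 (n_2 = 4)
R_3 = 35 (n_3 = 4)
R_4 = 44.5 (n_4 = 4)
Step 3: H = 12/(N(N+1)) * sum(R_i^2/n_i) - 3(N+1)
     = 12/(16*17) * (36^2/4 + 20.5^2/4 + 35^2/4 + 44.5^2/4) - 3*17
     = 0.044118 * 1230.38 - 51
     = 3.281250.
Step 4: Ties present; correction factor C = 1 - 24/(16^3 - 16) = 0.994118. Corrected H = 3.281250 / 0.994118 = 3.300666.
Step 5: Under H0, H ~ chi^2(3); p-value = 0.347550.
Step 6: alpha = 0.1. fail to reject H0.

H = 3.3007, df = 3, p = 0.347550, fail to reject H0.


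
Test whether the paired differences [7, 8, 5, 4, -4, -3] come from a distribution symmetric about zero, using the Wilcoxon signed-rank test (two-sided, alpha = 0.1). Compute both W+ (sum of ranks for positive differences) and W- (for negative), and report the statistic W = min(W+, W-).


Step 1: Drop any zero differences (none here) and take |d_i|.
|d| = [7, 8, 5, 4, 4, 3]
Step 2: Midrank |d_i| (ties get averaged ranks).
ranks: |7|->5, |8|->6, |5|->4, |4|->2.5, |4|->2.5, |3|->1
Step 3: Attach original signs; sum ranks with positive sign and with negative sign.
W+ = 5 + 6 + 4 + 2.5 = 17.5
W- = 2.5 + 1 = 3.5
(Check: W+ + W- = 21 should equal n(n+1)/2 = 21.)
Step 4: Test statistic W = min(W+, W-) = 3.5.
Step 5: Ties in |d|, so use the tie-corrected normal approximation.
        E[W] = n(n+1)/4 = 6*7/4 = 10.5.
        Tie groups: |d|=4 (t=2); sum(t^3 - t) = 6.
        Var[W] = n(n+1)(2n+1)/24 - sum(t^3-t)/48 = 546/24 - 6/48 = 22.625.
        z = (W - E[W]) / sqrt(Var[W]) = (3.5 - 10.5) / 4.7566 = -1.4716.
        Two-sided p = 2*Phi(z) = 0.141116.
Step 6: alpha = 0.1. fail to reject H0.

W+ = 17.5, W- = 3.5, W = min = 3.5, p = 0.141116, fail to reject H0.


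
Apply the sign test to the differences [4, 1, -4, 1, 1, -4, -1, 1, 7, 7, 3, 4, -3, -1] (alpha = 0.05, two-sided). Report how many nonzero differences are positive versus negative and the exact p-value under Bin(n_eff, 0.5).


Step 1: Discard zero differences. Original n = 14; n_eff = number of nonzero differences = 14.
Nonzero differences (with sign): +4, +1, -4, +1, +1, -4, -1, +1, +7, +7, +3, +4, -3, -1
Step 2: Count signs: positive = 9, negative = 5.
Step 3: Under H0: P(positive) = 0.5, so the number of positives S ~ Bin(14, 0.5).
Step 4: Two-sided exact p-value = sum of Bin(14,0.5) probabilities at or below the observed probability = 0.423950.
Step 5: alpha = 0.05. fail to reject H0.

n_eff = 14, pos = 9, neg = 5, p = 0.423950, fail to reject H0.


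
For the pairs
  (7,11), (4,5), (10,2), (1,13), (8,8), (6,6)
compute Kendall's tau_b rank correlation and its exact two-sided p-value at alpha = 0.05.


Step 1: Enumerate the 15 unordered pairs (i,j) with i<j and classify each by sign(x_j-x_i) * sign(y_j-y_i).
  (1,2):dx=-3,dy=-6->C; (1,3):dx=+3,dy=-9->D; (1,4):dx=-6,dy=+2->D; (1,5):dx=+1,dy=-3->D
  (1,6):dx=-1,dy=-5->C; (2,3):dx=+6,dy=-3->D; (2,4):dx=-3,dy=+8->D; (2,5):dx=+4,dy=+3->C
  (2,6):dx=+2,dy=+1->C; (3,4):dx=-9,dy=+11->D; (3,5):dx=-2,dy=+6->D; (3,6):dx=-4,dy=+4->D
  (4,5):dx=+7,dy=-5->D; (4,6):dx=+5,dy=-7->D; (5,6):dx=-2,dy=-2->C
Step 2: C = 5, D = 10, total pairs = 15.
Step 3: tau = (C - D)/(n(n-1)/2) = (5 - 10)/15 = -0.333333.
Step 4: Exact two-sided p-value (enumerate n! = 720 permutations of y under H0): p = 0.469444.
Step 5: alpha = 0.05. fail to reject H0.

tau_b = -0.3333 (C=5, D=10), p = 0.469444, fail to reject H0.


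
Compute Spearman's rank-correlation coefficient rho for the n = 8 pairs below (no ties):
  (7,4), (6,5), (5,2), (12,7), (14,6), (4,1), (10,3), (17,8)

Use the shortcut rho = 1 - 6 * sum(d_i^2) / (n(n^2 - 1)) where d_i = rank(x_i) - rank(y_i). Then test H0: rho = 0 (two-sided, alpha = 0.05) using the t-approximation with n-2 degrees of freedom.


Step 1: Rank x and y separately (midranks; no ties here).
rank(x): 7->4, 6->3, 5->2, 12->6, 14->7, 4->1, 10->5, 17->8
rank(y): 4->4, 5->5, 2->2, 7->7, 6->6, 1->1, 3->3, 8->8
Step 2: d_i = R_x(i) - R_y(i); compute d_i^2.
  (4-4)^2=0, (3-5)^2=4, (2-2)^2=0, (6-7)^2=1, (7-6)^2=1, (1-1)^2=0, (5-3)^2=4, (8-8)^2=0
sum(d^2) = 10.
Step 3: rho = 1 - 6*10 / (8*(8^2 - 1)) = 1 - 60/504 = 0.880952.
Step 4: Under H0, t = rho * sqrt((n-2)/(1-rho^2)) = 4.5601 ~ t(6).
Step 5: Two-sided p-value from the t-distribution with 6 df = 0.003850.
Step 6: alpha = 0.05. reject H0.

rho = 0.8810, p = 0.003850, reject H0 at alpha = 0.05.


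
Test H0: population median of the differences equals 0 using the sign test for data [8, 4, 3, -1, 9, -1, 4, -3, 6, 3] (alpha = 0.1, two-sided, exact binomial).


Step 1: Discard zero differences. Original n = 10; n_eff = number of nonzero differences = 10.
Nonzero differences (with sign): +8, +4, +3, -1, +9, -1, +4, -3, +6, +3
Step 2: Count signs: positive = 7, negative = 3.
Step 3: Under H0: P(positive) = 0.5, so the number of positives S ~ Bin(10, 0.5).
Step 4: Two-sided exact p-value = sum of Bin(10,0.5) probabilities at or below the observed probability = 0.343750.
Step 5: alpha = 0.1. fail to reject H0.

n_eff = 10, pos = 7, neg = 3, p = 0.343750, fail to reject H0.


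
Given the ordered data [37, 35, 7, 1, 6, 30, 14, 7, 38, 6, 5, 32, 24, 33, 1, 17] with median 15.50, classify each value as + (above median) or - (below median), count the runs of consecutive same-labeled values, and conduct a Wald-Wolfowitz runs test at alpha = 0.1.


Step 1: Compute median = 15.50; label A = above, B = below.
Labels in order: AABBBABBABBAAABA  (n_A = 8, n_B = 8)
Step 2: Count runs R = 9.
Step 3: Under H0 (random ordering), E[R] = 2*n_A*n_B/(n_A+n_B) + 1 = 2*8*8/16 + 1 = 9.0000.
        Var[R] = 2*n_A*n_B*(2*n_A*n_B - n_A - n_B) / ((n_A+n_B)^2 * (n_A+n_B-1)) = 14336/3840 = 3.7333.
        SD[R] = 1.9322.
Step 4: R = E[R], so z = 0 with no continuity correction.
Step 5: Two-sided p-value via normal approximation = 2*(1 - Phi(|z|)) = 1.000000.
Step 6: alpha = 0.1. fail to reject H0.

R = 9, z = 0.0000, p = 1.000000, fail to reject H0.


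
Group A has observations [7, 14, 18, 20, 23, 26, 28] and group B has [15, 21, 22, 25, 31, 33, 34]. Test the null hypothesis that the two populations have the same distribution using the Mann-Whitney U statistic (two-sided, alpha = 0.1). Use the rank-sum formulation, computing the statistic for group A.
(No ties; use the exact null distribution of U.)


Step 1: Combine and sort all 14 observations; assign midranks.
sorted (value, group): (7,X), (14,X), (15,Y), (18,X), (20,X), (21,Y), (22,Y), (23,X), (25,Y), (26,X), (28,X), (31,Y), (33,Y), (34,Y)
ranks: 7->1, 14->2, 15->3, 18->4, 20->5, 21->6, 22->7, 23->8, 25->9, 26->10, 28->11, 31->12, 33->13, 34->14
Step 2: Rank sum for X: R1 = 1 + 2 + 4 + 5 + 8 + 10 + 11 = 41.
Step 3: U_X = R1 - n1(n1+1)/2 = 41 - 7*8/2 = 41 - 28 = 13.
       U_Y = n1*n2 - U_X = 49 - 13 = 36.
Step 4: No ties, so the exact null distribution of U (based on enumerating the C(14,7) = 3432 equally likely rank assignments) gives the two-sided p-value.
Step 5: p-value = 0.164918; compare to alpha = 0.1. fail to reject H0.

U_X = 13, p = 0.164918, fail to reject H0 at alpha = 0.1.


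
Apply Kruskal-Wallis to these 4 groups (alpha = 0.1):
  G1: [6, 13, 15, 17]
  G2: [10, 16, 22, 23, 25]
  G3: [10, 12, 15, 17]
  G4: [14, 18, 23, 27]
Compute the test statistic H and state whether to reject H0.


Step 1: Combine all N = 17 observations and assign midranks.
sorted (value, group, rank): (6,G1,1), (10,G2,2.5), (10,G3,2.5), (12,G3,4), (13,G1,5), (14,G4,6), (15,G1,7.5), (15,G3,7.5), (16,G2,9), (17,G1,10.5), (17,G3,10.5), (18,G4,12), (22,G2,13), (23,G2,14.5), (23,G4,14.5), (25,G2,16), (27,G4,17)
Step 2: Sum ranks within each group.
R_1 = 24 (n_1 = 4)
R_2 = 55 (n_2 = 5)
R_3 = 24.5 (n_3 = 4)
R_4 = 49.5 (n_4 = 4)
Step 3: H = 12/(N(N+1)) * sum(R_i^2/n_i) - 3(N+1)
     = 12/(17*18) * (24^2/4 + 55^2/5 + 24.5^2/4 + 49.5^2/4) - 3*18
     = 0.039216 * 1511.62 - 54
     = 5.279412.
Step 4: Ties present; correction factor C = 1 - 24/(17^3 - 17) = 0.995098. Corrected H = 5.279412 / 0.995098 = 5.305419.
Step 5: Under H0, H ~ chi^2(3); p-value = 0.150751.
Step 6: alpha = 0.1. fail to reject H0.

H = 5.3054, df = 3, p = 0.150751, fail to reject H0.


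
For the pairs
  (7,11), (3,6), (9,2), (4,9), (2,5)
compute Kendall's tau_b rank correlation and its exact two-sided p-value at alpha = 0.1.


Step 1: Enumerate the 10 unordered pairs (i,j) with i<j and classify each by sign(x_j-x_i) * sign(y_j-y_i).
  (1,2):dx=-4,dy=-5->C; (1,3):dx=+2,dy=-9->D; (1,4):dx=-3,dy=-2->C; (1,5):dx=-5,dy=-6->C
  (2,3):dx=+6,dy=-4->D; (2,4):dx=+1,dy=+3->C; (2,5):dx=-1,dy=-1->C; (3,4):dx=-5,dy=+7->D
  (3,5):dx=-7,dy=+3->D; (4,5):dx=-2,dy=-4->C
Step 2: C = 6, D = 4, total pairs = 10.
Step 3: tau = (C - D)/(n(n-1)/2) = (6 - 4)/10 = 0.200000.
Step 4: Exact two-sided p-value (enumerate n! = 120 permutations of y under H0): p = 0.816667.
Step 5: alpha = 0.1. fail to reject H0.

tau_b = 0.2000 (C=6, D=4), p = 0.816667, fail to reject H0.


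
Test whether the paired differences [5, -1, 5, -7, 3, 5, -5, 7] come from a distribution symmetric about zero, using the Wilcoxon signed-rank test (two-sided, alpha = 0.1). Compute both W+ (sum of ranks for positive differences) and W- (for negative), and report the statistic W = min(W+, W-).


Step 1: Drop any zero differences (none here) and take |d_i|.
|d| = [5, 1, 5, 7, 3, 5, 5, 7]
Step 2: Midrank |d_i| (ties get averaged ranks).
ranks: |5|->4.5, |1|->1, |5|->4.5, |7|->7.5, |3|->2, |5|->4.5, |5|->4.5, |7|->7.5
Step 3: Attach original signs; sum ranks with positive sign and with negative sign.
W+ = 4.5 + 4.5 + 2 + 4.5 + 7.5 = 23
W- = 1 + 7.5 + 4.5 = 13
(Check: W+ + W- = 36 should equal n(n+1)/2 = 36.)
Step 4: Test statistic W = min(W+, W-) = 13.
Step 5: Ties in |d|, so use the tie-corrected normal approximation.
        E[W] = n(n+1)/4 = 8*9/4 = 18.
        Tie groups: |d|=5 (t=4), |d|=7 (t=2); sum(t^3 - t) = 66.
        Var[W] = n(n+1)(2n+1)/24 - sum(t^3-t)/48 = 1224/24 - 66/48 = 49.625.
        z = (W - E[W]) / sqrt(Var[W]) = (13 - 18) / 7.0445 = -0.7098.
        Two-sided p = 2*Phi(z) = 0.477845.
Step 6: alpha = 0.1. fail to reject H0.

W+ = 23, W- = 13, W = min = 13, p = 0.477845, fail to reject H0.
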